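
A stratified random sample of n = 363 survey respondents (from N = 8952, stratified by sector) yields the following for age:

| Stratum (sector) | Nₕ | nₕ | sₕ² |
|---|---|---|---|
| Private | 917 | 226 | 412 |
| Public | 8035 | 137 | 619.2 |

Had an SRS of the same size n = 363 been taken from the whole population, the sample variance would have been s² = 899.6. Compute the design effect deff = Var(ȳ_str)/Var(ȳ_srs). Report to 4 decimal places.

Var(ȳ_str) = Σ Wₕ²(1−fₕ)sₕ²/nₕ with Wₕ = Nₕ/8952:
  Private: (917/8952)²·(1−226/917)·412/226 = 0.014414382
  Public: (8035/8952)²·(1−137/8035)·619.2/137 = 3.5790951
  → Var(ȳ_str) = 3.5935095.
Var(ȳ_srs) = (1 − 363/8952)·899.6/363 = 2.3777454.
deff = 3.5935095 / 2.3777454 = 1.5113.

1.5113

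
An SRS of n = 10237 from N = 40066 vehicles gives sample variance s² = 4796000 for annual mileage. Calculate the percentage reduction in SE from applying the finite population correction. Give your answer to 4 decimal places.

13.7158

f = n/N = 10237/40066 = 0.25550342.
SE_no-fpc = √(s²/n) = 21.644783; SE_fpc = √((1−f)s²/n) = 18.676031.
Ratio = √(1−f) = 0.86284215. Reduction = 100·(1 − 0.86284215) = 13.7158%.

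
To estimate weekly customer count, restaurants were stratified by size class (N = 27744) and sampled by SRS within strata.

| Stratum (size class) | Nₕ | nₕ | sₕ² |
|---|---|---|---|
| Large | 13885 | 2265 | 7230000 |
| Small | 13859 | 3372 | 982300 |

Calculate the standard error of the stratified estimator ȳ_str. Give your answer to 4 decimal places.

26.9090

Var(ȳ_str) = Σₕ Wₕ²(1 − fₕ)sₕ²/nₕ with Wₕ = Nₕ/N, N = 27744.
Large: Wₕ = 0.50046857; term = 0.50046857²·(1 − 0.16312568)·7230000/2265 = 669.08909.
Small: Wₕ = 0.49953143; term = 0.49953143²·(1 − 0.24330760)·982300/3372 = 55.004927.
Sum = 724.09402.
SE = √(724.09402) = 26.9090.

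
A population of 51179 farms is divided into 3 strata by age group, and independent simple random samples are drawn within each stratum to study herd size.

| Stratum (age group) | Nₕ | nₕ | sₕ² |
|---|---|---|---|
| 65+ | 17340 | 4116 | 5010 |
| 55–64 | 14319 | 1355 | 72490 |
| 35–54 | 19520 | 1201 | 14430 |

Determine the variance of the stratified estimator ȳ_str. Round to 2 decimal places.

5.54

Var(ȳ_str) = Σₕ Wₕ²(1 − fₕ)sₕ²/nₕ with Wₕ = Nₕ/N, N = 51179.
65+: Wₕ = 0.33881084; term = 0.33881084²·(1 − 0.23737024)·5010/4116 = 0.10655914.
55–64: Wₕ = 0.27978272; term = 0.27978272²·(1 − 0.09462951)·72490/1355 = 3.7914639.
35–54: Wₕ = 0.38140644; term = 0.38140644²·(1 − 0.06152664)·14430/1201 = 1.6402925.
Sum = 5.5383155.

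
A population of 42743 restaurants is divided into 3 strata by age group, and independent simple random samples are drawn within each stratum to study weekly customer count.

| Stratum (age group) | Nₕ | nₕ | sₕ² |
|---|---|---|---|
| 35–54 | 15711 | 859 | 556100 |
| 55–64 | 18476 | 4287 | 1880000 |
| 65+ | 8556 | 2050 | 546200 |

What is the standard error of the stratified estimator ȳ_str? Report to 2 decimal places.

Var(ȳ_str) = Σₕ Wₕ²(1 − fₕ)sₕ²/nₕ with Wₕ = Nₕ/N, N = 42743.
35–54: Wₕ = 0.36756896; term = 0.36756896²·(1 − 0.05467507)·556100/859 = 82.683433.
55–64: Wₕ = 0.43225791; term = 0.43225791²·(1 − 0.23203074)·1880000/4287 = 62.926577.
65+: Wₕ = 0.20017313; term = 0.20017313²·(1 − 0.23959794)·546200/2050 = 8.1180677.
Sum = 153.72808.
SE = √(153.72808) = 12.40.

12.40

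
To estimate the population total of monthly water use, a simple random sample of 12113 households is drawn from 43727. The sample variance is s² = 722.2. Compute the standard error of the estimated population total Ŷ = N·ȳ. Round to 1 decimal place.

Var(Ŷ) = N²·Var(ȳ) = N²·(1 − n/N)·s²/n.
f = 12113/43727 = 0.27701420; Var(ȳ) = 0.72298580·722.2/12113 = 0.043105783.
Var(Ŷ) = 43727² · 0.043105783 = 8.2420435 × 10^7.
SE(Ŷ) = √(8.2420435 × 10^7) = 9078.6.

9078.6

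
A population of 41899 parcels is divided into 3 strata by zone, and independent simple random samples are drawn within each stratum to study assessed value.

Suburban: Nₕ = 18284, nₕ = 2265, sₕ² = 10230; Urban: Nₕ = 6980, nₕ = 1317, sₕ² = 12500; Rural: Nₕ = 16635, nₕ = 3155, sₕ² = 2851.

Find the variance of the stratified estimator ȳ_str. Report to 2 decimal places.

1.08

Var(ȳ_str) = Σₕ Wₕ²(1 − fₕ)sₕ²/nₕ with Wₕ = Nₕ/N, N = 41899.
Suburban: Wₕ = 0.43638273; term = 0.43638273²·(1 − 0.12387880)·10230/2265 = 0.75354072.
Urban: Wₕ = 0.16659109; term = 0.16659109²·(1 − 0.18868195)·12500/1317 = 0.21370708.
Rural: Wₕ = 0.39702618; term = 0.39702618²·(1 − 0.18966035)·2851/3155 = 0.11542589.
Sum = 1.0826737.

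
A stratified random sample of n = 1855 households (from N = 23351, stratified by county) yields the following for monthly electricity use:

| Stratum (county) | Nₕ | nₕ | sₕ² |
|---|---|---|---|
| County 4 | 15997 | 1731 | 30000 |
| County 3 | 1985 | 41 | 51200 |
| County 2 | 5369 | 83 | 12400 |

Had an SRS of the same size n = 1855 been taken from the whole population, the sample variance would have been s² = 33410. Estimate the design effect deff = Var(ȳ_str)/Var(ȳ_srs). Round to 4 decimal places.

1.4395

Var(ȳ_str) = Σ Wₕ²(1−fₕ)sₕ²/nₕ with Wₕ = Nₕ/23351:
  County 4: (15997/23351)²·(1−1731/15997)·30000/1731 = 7.2536064
  County 3: (1985/23351)²·(1−41/1985)·51200/41 = 8.8375505
  County 2: (5369/23351)²·(1−83/5369)·12400/83 = 7.7759451
  → Var(ȳ_str) = 23.867102.
Var(ȳ_srs) = (1 − 1855/23351)·33410/1855 = 16.580008.
deff = 23.867102 / 16.580008 = 1.4395.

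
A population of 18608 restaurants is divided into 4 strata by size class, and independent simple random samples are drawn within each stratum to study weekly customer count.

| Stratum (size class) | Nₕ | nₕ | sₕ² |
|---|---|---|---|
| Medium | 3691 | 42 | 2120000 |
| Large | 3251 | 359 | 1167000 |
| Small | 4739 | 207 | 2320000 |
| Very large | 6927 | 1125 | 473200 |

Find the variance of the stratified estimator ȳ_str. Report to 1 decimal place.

2795.6

Var(ȳ_str) = Σₕ Wₕ²(1 − fₕ)sₕ²/nₕ with Wₕ = Nₕ/N, N = 18608.
Medium: Wₕ = 0.19835555; term = 0.19835555²·(1 − 0.01137903)·2120000/42 = 1963.3833.
Large: Wₕ = 0.17470980; term = 0.17470980²·(1 − 0.11042756)·1167000/359 = 88.265761.
Small: Wₕ = 0.25467541; term = 0.25467541²·(1 − 0.04368010)·2320000/207 = 695.17613.
Very large: Wₕ = 0.37225924; term = 0.37225924²·(1 − 0.16240797)·473200/1125 = 48.822018.
Sum = 2795.6472.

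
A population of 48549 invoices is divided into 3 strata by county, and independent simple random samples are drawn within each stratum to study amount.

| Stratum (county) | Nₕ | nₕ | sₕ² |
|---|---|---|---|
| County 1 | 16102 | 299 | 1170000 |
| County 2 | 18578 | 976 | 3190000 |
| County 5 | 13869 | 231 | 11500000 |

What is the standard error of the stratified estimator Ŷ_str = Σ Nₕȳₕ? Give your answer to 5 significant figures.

3.3883 × 10^6

Var(Ŷ_str) = Σₕ Nₕ²(1 − fₕ)sₕ²/nₕ.
County 1: 16102²·(1 − 299/16102)·1170000/299 = 9.9571268 × 10^11.
County 2: 18578²·(1 − 976/18578)·3190000/976 = 1.0688133 × 10^12.
County 5: 13869²·(1 − 231/13869)·11500000/231 = 9.4163305 × 10^12.
Sum = 1.1480856 × 10^13.
SE = √(1.1480856 × 10^13) = 3.3883 × 10^6.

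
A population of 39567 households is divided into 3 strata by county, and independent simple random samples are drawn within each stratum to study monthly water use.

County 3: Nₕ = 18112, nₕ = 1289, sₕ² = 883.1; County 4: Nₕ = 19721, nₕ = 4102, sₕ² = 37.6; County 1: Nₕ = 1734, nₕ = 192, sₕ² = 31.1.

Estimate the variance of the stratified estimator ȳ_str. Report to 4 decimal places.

Var(ȳ_str) = Σₕ Wₕ²(1 − fₕ)sₕ²/nₕ with Wₕ = Nₕ/N, N = 39567.
County 3: Wₕ = 0.45775520; term = 0.45775520²·(1 − 0.07116829)·883.1/1289 = 0.13334004.
County 4: Wₕ = 0.49842040; term = 0.49842040²·(1 − 0.20800162)·37.6/4102 = 0.0018034666.
County 1: Wₕ = 0.04382440; term = 0.04382440²·(1 − 0.11072664)·31.1/192 = 2.7664727 × 10^-4.
Sum = 0.13542015.

0.1354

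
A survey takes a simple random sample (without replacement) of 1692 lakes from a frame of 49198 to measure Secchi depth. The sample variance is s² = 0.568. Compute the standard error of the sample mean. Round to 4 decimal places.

0.0180

Under SRS without replacement, Var(ȳ) = (1 − f)·s²/n with f = n/N = 1692/49198 = 0.03439164.
Var(ȳ) = (1 − 0.03439164)·0.568/1692 = 0.96560836·3.356974 × 10^-4 = 3.2415221 × 10^-4.
SE(ȳ) = √(3.2415221 × 10^-4) = 0.0180.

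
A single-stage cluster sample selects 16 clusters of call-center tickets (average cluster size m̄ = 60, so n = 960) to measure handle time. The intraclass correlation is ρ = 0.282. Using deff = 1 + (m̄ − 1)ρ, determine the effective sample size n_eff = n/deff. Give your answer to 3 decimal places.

54.428

deff = 1 + (60 − 1)·0.282 = 1 + 16.638 = 17.638.
n_eff = 960 / 17.638 = 54.428.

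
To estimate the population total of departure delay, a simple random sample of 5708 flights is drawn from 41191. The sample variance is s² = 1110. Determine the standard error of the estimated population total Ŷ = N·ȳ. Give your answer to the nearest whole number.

16859

Var(Ŷ) = N²·Var(ȳ) = N²·(1 − n/N)·s²/n.
f = 5708/41191 = 0.13857396; Var(ȳ) = 0.86142604·1110/5708 = 0.16751628.
Var(Ŷ) = 41191² · 0.16751628 = 2.8422462 × 10^8.
SE(Ŷ) = √(2.8422462 × 10^8) = 16859.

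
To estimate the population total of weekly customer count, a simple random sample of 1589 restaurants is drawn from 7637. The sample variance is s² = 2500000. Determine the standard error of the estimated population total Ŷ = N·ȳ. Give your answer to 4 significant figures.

Var(Ŷ) = N²·Var(ȳ) = N²·(1 − n/N)·s²/n.
f = 1589/7637 = 0.20806599; Var(ȳ) = 0.79193401·2500000/1589 = 1245.9629.
Var(Ŷ) = 7637² · 1245.9629 = 7.2669252 × 10^10.
SE(Ŷ) = √(7.2669252 × 10^10) = 269600.

269600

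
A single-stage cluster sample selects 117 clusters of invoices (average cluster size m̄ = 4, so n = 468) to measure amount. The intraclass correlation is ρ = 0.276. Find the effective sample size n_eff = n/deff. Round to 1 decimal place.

deff = 1 + (4 − 1)·0.276 = 1 + 0.828 = 1.828.
n_eff = 468 / 1.828 = 256.0.

256.0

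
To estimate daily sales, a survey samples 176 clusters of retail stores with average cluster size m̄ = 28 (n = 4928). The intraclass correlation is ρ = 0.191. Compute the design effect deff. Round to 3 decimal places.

6.157

deff = 1 + (28 − 1)·0.191 = 1 + 5.157 = 6.157.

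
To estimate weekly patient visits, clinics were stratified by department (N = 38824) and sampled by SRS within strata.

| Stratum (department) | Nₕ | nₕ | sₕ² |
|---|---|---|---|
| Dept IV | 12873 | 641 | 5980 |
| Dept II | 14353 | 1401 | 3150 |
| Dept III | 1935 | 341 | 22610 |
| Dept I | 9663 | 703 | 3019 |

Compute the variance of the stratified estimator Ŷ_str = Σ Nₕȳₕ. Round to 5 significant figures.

Var(Ŷ_str) = Σₕ Nₕ²(1 − fₕ)sₕ²/nₕ.
Dept IV: 12873²·(1 − 641/12873)·5980/641 = 1.4689953 × 10^9.
Dept II: 14353²·(1 − 1401/14353)·3150/1401 = 4.1797657 × 10^8.
Dept III: 1935²·(1 − 341/1935)·22610/341 = 2.0451043 × 10^8.
Dept I: 9663²·(1 − 703/9663)·3019/703 = 3.7181575 × 10^8.
Sum = 2.4632981 × 10^9.

2.4633 × 10^9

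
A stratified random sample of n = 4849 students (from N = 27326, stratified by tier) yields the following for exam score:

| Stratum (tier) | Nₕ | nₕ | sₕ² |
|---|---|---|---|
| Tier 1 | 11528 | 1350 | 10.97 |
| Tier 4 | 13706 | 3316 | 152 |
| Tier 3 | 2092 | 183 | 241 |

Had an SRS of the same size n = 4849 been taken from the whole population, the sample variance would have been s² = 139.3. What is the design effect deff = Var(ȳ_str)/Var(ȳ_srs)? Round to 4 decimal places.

Var(ȳ_str) = Σ Wₕ²(1−fₕ)sₕ²/nₕ with Wₕ = Nₕ/27326:
  Tier 1: (11528/27326)²·(1−1350/11528)·10.97/1350 = 0.001276842
  Tier 4: (13706/27326)²·(1−3316/13706)·152/3316 = 0.0087418472
  Tier 3: (2092/27326)²·(1−183/2092)·241/183 = 0.0070433851
  → Var(ȳ_str) = 0.017062074.
Var(ȳ_srs) = (1 − 4849/27326)·139.3/4849 = 0.023629864.
deff = 0.017062074 / 0.023629864 = 0.7221.

0.7221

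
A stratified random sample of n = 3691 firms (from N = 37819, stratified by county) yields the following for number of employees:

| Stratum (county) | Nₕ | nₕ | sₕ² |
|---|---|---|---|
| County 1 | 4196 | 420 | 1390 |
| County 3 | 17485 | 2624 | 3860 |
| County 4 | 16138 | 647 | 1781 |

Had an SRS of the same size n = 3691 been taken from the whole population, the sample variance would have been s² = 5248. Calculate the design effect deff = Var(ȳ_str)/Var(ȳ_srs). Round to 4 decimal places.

0.6119

Var(ȳ_str) = Σ Wₕ²(1−fₕ)sₕ²/nₕ with Wₕ = Nₕ/37819:
  County 1: (4196/37819)²·(1−420/4196)·1390/420 = 0.036661725
  County 3: (17485/37819)²·(1−2624/17485)·3860/2624 = 0.2672496
  County 4: (16138/37819)²·(1−647/16138)·1781/647 = 0.48113696
  → Var(ȳ_str) = 0.78504829.
Var(ȳ_srs) = (1 − 3691/37819)·5248/3691 = 1.2830707.
deff = 0.78504829 / 1.2830707 = 0.6119.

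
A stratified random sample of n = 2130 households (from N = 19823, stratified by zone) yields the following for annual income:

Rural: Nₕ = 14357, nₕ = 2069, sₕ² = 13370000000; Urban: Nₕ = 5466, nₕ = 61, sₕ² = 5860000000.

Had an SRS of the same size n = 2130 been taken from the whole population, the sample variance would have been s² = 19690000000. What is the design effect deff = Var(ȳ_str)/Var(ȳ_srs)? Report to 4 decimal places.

1.2270

Var(ȳ_str) = Σ Wₕ²(1−fₕ)sₕ²/nₕ with Wₕ = Nₕ/19823:
  Rural: (14357/19823)²·(1−2069/14357)·13370000000/2069 = 2.9011959 × 10^6
  Urban: (5466/19823)²·(1−61/5466)·5860000000/61 = 7.222613 × 10^6
  → Var(ȳ_str) = 1.0123809 × 10^7.
Var(ȳ_srs) = (1 − 2130/19823)·19690000000/2130 = 8.2508408 × 10^6.
deff = (1.0123809 × 10^7) / (8.2508408 × 10^6) = 1.2270.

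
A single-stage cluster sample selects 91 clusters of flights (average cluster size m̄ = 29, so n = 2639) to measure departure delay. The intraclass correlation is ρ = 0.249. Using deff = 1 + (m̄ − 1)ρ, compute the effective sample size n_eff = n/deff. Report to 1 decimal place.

331.0

deff = 1 + (29 − 1)·0.249 = 1 + 6.972 = 7.972.
n_eff = 2639 / 7.972 = 331.0.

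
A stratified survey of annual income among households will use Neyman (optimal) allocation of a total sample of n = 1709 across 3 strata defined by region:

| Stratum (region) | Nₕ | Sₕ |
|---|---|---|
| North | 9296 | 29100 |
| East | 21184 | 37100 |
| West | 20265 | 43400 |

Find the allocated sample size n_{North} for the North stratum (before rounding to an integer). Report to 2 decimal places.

Neyman allocation: nₕ = n·NₕSₕ / Σⱼ NⱼSⱼ.
Σ NⱼSⱼ = 9296·29100 + 21184·37100 + 20265·43400 = 1.935941 × 10^9.
n_{North} = 1709·9296·29100 / (1.935941 × 10^9) = 238.80.

238.80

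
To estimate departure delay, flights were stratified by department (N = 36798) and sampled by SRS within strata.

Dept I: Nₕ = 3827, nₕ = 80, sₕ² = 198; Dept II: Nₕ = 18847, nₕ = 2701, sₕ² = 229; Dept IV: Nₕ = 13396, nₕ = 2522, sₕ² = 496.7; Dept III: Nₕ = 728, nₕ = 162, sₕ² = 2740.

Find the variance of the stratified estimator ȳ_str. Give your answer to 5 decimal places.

Var(ȳ_str) = Σₕ Wₕ²(1 − fₕ)sₕ²/nₕ with Wₕ = Nₕ/N, N = 36798.
Dept I: Wₕ = 0.10400022; term = 0.10400022²·(1 − 0.02090410)·198/80 = 0.026210115.
Dept II: Wₕ = 0.51217457; term = 0.51217457²·(1 − 0.14331193)·229/2701 = 0.019053275.
Dept IV: Wₕ = 0.36404152; term = 0.36404152²·(1 − 0.18826515)·496.7/2522 = 0.021186788.
Dept III: Wₕ = 0.01978368; term = 0.01978368²·(1 − 0.22252747)·2740/162 = 0.005146772.
Sum = 0.07159695.

0.07160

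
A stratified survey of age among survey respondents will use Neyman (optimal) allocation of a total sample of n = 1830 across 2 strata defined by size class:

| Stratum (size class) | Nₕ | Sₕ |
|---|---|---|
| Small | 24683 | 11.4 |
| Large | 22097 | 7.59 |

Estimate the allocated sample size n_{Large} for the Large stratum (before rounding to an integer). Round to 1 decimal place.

683.4

Neyman allocation: nₕ = n·NₕSₕ / Σⱼ NⱼSⱼ.
Σ NⱼSⱼ = 24683·11.4 + 22097·7.59 = 449102.43.
n_{Large} = 1830·22097·7.59 / 449102.43 = 683.4.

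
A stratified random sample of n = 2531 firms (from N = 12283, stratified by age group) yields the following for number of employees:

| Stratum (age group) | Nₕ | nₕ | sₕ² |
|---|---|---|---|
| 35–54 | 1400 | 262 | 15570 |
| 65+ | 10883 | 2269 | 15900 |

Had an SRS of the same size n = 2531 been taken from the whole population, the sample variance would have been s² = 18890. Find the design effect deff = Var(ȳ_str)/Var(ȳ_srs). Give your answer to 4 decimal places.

Var(ȳ_str) = Σ Wₕ²(1−fₕ)sₕ²/nₕ with Wₕ = Nₕ/12283:
  35–54: (1400/12283)²·(1−262/1400)·15570/262 = 0.62755055
  65+: (10883/12283)²·(1−2269/10883)·15900/2269 = 4.3541884
  → Var(ȳ_str) = 4.981739.
Var(ȳ_srs) = (1 − 2531/12283)·18890/2531 = 5.9255553.
deff = 4.981739 / 5.9255553 = 0.8407.

0.8407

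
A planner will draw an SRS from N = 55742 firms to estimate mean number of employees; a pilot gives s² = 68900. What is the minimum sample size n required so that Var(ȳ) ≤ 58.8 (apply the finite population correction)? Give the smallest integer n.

1148

Without fpc, n₀ = s²/D = 68900/58.8 = 1171.7687.
With fpc, (1 − n/N)·s²/n ≤ D requires n ≥ n₀/(1 + n₀/N) = 1171.7687/(1 + 1171.7687/55742) = 1147.6437.
Rounding up, n = 1148.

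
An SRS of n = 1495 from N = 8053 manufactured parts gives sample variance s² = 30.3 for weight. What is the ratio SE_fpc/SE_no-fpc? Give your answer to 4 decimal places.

f = n/N = 1495/8053 = 0.18564510.
SE_no-fpc = √(s²/n) = 0.14236418; SE_fpc = √((1−f)s²/n) = 0.12847173.
Ratio = √(1−f) = 0.90241615.

0.9024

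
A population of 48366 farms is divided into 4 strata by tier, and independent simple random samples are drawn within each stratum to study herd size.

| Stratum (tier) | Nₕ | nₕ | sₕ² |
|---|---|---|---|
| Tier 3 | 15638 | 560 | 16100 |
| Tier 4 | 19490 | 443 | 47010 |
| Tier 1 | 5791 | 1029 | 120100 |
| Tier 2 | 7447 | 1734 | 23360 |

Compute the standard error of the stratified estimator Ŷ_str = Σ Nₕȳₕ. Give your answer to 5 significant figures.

223530

Var(Ŷ_str) = Σₕ Nₕ²(1 − fₕ)sₕ²/nₕ.
Tier 3: 15638²·(1 − 560/15638)·16100/560 = 6.7789557 × 10^9.
Tier 4: 19490²·(1 − 443/19490)·47010/443 = 3.9393534 × 10^10.
Tier 1: 5791²·(1 − 1029/5791)·120100/1029 = 3.2186265 × 10^9.
Tier 2: 7447²·(1 − 1734/7447)·23360/1734 = 5.7315135 × 10^8.
Sum = 4.9964268 × 10^10.
SE = √(4.9964268 × 10^10) = 223530.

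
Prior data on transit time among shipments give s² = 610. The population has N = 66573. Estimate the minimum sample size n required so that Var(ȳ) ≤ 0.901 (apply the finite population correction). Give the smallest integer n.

671

Without fpc, n₀ = s²/D = 610/0.901 = 677.0255.
With fpc, (1 − n/N)·s²/n ≤ D requires n ≥ n₀/(1 + n₀/N) = 677.0255/(1 + 677.0255/66573) = 670.2097.
Rounding up, n = 671.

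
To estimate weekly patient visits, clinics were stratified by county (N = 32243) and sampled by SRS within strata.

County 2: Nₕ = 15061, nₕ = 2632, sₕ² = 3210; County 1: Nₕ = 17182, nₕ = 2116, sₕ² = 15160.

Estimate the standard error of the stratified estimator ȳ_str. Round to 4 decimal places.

1.4155

Var(ȳ_str) = Σₕ Wₕ²(1 − fₕ)sₕ²/nₕ with Wₕ = Nₕ/N, N = 32243.
County 2: Wₕ = 0.46710914; term = 0.46710914²·(1 − 0.17475599)·3210/2632 = 0.21960299.
County 1: Wₕ = 0.53289086; term = 0.53289086²·(1 − 0.12315214)·15160/2116 = 1.7839568.
Sum = 2.0035598.
SE = √(2.0035598) = 1.4155.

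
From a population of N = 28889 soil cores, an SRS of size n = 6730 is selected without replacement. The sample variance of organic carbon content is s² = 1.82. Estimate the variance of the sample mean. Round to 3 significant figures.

Under SRS without replacement, Var(ȳ) = (1 − f)·s²/n with f = n/N = 6730/28889 = 0.23296064.
Var(ȳ) = (1 − 0.23296064)·1.82/6730 = 0.76703936·2.7043091 × 10^-4 = 2.0743115 × 10^-4.

2.07 × 10^-4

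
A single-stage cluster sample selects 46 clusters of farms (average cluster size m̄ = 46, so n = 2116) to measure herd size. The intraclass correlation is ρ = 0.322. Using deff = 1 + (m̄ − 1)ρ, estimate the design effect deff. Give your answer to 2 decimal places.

deff = 1 + (46 − 1)·0.322 = 1 + 14.49 = 15.49.

15.49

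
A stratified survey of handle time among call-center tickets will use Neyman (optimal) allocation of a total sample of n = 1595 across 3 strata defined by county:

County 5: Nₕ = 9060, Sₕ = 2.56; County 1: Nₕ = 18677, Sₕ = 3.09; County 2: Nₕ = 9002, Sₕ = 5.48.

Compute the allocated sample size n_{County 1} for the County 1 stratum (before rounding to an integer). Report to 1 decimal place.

706.8

Neyman allocation: nₕ = n·NₕSₕ / Σⱼ NⱼSⱼ.
Σ NⱼSⱼ = 9060·2.56 + 18677·3.09 + 9002·5.48 = 130236.49.
n_{County 1} = 1595·18677·3.09 / 130236.49 = 706.8.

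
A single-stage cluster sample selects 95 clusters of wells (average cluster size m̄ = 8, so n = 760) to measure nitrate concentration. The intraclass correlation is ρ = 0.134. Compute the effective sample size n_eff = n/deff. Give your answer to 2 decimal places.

392.16

deff = 1 + (8 − 1)·0.134 = 1 + 0.938 = 1.938.
n_eff = 760 / 1.938 = 392.16.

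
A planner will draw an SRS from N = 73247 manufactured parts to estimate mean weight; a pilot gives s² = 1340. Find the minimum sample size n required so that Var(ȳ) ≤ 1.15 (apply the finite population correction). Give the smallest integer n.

1147

Without fpc, n₀ = s²/D = 1340/1.15 = 1165.2174.
With fpc, (1 − n/N)·s²/n ≤ D requires n ≥ n₀/(1 + n₀/N) = 1165.2174/(1 + 1165.2174/73247) = 1146.9713.
Rounding up, n = 1147.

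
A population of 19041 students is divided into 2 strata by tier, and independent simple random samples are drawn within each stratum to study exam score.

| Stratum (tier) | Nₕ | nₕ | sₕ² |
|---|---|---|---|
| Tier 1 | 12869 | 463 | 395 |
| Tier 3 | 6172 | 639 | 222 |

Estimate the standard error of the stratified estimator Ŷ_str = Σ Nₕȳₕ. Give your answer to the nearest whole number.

Var(Ŷ_str) = Σₕ Nₕ²(1 − fₕ)sₕ²/nₕ.
Tier 1: 12869²·(1 − 463/12869)·395/463 = 1.3620488 × 10^8.
Tier 3: 6172²·(1 − 639/6172)·222/639 = 1.1864207 × 10^7.
Sum = 1.4806909 × 10^8.
SE = √(1.4806909 × 10^8) = 12168.

12168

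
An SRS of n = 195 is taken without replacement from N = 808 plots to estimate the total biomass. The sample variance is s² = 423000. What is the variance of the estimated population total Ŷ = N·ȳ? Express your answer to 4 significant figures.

1.074 × 10^9

Var(Ŷ) = N²·Var(ȳ) = N²·(1 − n/N)·s²/n.
f = 195/808 = 0.24133663; Var(ȳ) = 0.75866337·423000/195 = 1645.7159.
Var(Ŷ) = 808² · 1645.7159 = 1.0744287 × 10^9.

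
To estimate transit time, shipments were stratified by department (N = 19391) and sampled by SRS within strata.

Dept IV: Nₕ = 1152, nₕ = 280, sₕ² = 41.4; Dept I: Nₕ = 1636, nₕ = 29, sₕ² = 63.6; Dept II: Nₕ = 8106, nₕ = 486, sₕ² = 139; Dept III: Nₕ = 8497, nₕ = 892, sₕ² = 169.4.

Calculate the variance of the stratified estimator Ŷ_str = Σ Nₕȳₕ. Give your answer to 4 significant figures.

Var(Ŷ_str) = Σₕ Nₕ²(1 − fₕ)sₕ²/nₕ.
Dept IV: 1152²·(1 − 280/1152)·41.4/280 = 148529.01.
Dept I: 1636²·(1 − 29/1636)·63.6/29 = 5.765783 × 10^6.
Dept II: 8106²·(1 − 486/8106)·139/486 = 1.7666076 × 10^7.
Dept III: 8497²·(1 − 892/8497)·169.4/892 = 1.2271945 × 10^7.
Sum = 3.5852333 × 10^7.

3.585 × 10^7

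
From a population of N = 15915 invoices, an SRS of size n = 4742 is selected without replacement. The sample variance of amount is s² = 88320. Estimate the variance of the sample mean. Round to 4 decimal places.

13.0756

Under SRS without replacement, Var(ȳ) = (1 − f)·s²/n with f = n/N = 4742/15915 = 0.29795790.
Var(ȳ) = (1 − 0.29795790)·88320/4742 = 0.70204210·18.625053 = 13.075571.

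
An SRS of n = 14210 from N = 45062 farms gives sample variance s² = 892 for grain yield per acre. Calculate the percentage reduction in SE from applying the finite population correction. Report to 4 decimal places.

17.2560

f = n/N = 14210/45062 = 0.31534330.
SE_no-fpc = √(s²/n) = 0.2505448; SE_fpc = √((1−f)s²/n) = 0.20731075.
Ratio = √(1−f) = 0.82743984. Reduction = 100·(1 − 0.82743984) = 17.2560%.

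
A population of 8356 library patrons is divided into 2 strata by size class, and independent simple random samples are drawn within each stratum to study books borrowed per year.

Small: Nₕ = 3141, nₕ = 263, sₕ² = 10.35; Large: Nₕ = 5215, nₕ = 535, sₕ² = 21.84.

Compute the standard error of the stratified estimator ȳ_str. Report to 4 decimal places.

Var(ȳ_str) = Σₕ Wₕ²(1 − fₕ)sₕ²/nₕ with Wₕ = Nₕ/N, N = 8356.
Small: Wₕ = 0.37589756; term = 0.37589756²·(1 − 0.08373130)·10.35/263 = 0.0050950267.
Large: Wₕ = 0.62410244; term = 0.62410244²·(1 − 0.10258869)·21.84/535 = 0.014269283.
Sum = 0.01936431.
SE = √(0.01936431) = 0.1392.

0.1392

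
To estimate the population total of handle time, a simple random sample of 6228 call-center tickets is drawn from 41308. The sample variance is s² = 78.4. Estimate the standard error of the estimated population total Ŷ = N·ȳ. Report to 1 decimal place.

Var(Ŷ) = N²·Var(ȳ) = N²·(1 − n/N)·s²/n.
f = 6228/41308 = 0.15076983; Var(ȳ) = 0.84923017·78.4/6228 = 0.010690373.
Var(Ŷ) = 41308² · 0.010690373 = 1.8241527 × 10^7.
SE(Ŷ) = √(1.8241527 × 10^7) = 4271.0.

4271.0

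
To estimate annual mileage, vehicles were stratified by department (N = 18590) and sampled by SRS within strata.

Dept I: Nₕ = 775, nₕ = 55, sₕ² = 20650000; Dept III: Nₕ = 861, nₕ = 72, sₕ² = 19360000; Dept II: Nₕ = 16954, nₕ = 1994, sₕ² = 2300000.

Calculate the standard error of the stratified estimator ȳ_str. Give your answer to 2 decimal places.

44.51

Var(ȳ_str) = Σₕ Wₕ²(1 − fₕ)sₕ²/nₕ with Wₕ = Nₕ/N, N = 18590.
Dept I: Wₕ = 0.04168908; term = 0.04168908²·(1 − 0.07096774)·20650000/55 = 606.22353.
Dept III: Wₕ = 0.04631522; term = 0.04631522²·(1 − 0.08362369)·19360000/72 = 528.55992.
Dept II: Wₕ = 0.91199570; term = 0.91199570²·(1 − 0.11761236)·2300000/1994 = 846.54037.
Sum = 1981.3238.
SE = √(1981.3238) = 44.51.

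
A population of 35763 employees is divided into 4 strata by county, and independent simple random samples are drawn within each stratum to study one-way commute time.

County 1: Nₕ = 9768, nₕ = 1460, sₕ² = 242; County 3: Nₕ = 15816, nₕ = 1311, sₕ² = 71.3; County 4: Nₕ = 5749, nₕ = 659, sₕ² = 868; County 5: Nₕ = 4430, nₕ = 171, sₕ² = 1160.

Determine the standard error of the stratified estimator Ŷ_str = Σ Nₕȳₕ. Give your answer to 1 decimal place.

13873.0

Var(Ŷ_str) = Σₕ Nₕ²(1 − fₕ)sₕ²/nₕ.
County 1: 9768²·(1 − 1460/9768)·242/1460 = 1.3451312 × 10^7.
County 3: 15816²·(1 − 1311/15816)·71.3/1311 = 1.2476743 × 10^7.
County 4: 5749²·(1 − 659/5749)·868/659 = 3.8542901 × 10^7.
County 5: 4430²·(1 − 171/4430)·1160/171 = 1.2798918 × 10^8.
Sum = 1.9246014 × 10^8.
SE = √(1.9246014 × 10^8) = 13873.0.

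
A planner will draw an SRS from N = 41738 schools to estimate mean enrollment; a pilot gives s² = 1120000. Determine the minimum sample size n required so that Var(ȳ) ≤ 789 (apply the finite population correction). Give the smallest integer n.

1373

Without fpc, n₀ = s²/D = 1120000/789 = 1419.5184.
With fpc, (1 − n/N)·s²/n ≤ D requires n ≥ n₀/(1 + n₀/N) = 1419.5184/(1 + 1419.5184/41738) = 1372.8282.
Rounding up, n = 1373.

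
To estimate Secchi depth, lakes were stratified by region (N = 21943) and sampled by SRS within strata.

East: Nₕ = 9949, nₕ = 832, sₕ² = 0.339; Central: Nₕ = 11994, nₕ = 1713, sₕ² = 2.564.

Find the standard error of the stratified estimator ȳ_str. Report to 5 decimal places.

0.02145

Var(ȳ_str) = Σₕ Wₕ²(1 − fₕ)sₕ²/nₕ with Wₕ = Nₕ/N, N = 21943.
East: Wₕ = 0.45340200; term = 0.45340200²·(1 − 0.08362650)·0.339/832 = 7.6756604 × 10^-5.
Central: Wₕ = 0.54659800; term = 0.54659800²·(1 − 0.14282141)·2.564/1713 = 3.833258 × 10^-4.
Sum = 4.600824 × 10^-4.
SE = √(4.600824 × 10^-4) = 0.02145.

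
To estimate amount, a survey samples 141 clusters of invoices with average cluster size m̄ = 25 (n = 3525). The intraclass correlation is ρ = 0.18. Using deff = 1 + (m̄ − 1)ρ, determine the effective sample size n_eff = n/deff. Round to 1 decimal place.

662.6

deff = 1 + (25 − 1)·0.18 = 1 + 4.32 = 5.32.
n_eff = 3525 / 5.32 = 662.6.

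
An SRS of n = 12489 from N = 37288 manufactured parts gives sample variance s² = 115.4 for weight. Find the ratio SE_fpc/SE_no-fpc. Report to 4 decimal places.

f = n/N = 12489/37288 = 0.33493349.
SE_no-fpc = √(s²/n) = 0.096125602; SE_fpc = √((1−f)s²/n) = 0.078391976.
Ratio = √(1−f) = 0.81551610.

0.8155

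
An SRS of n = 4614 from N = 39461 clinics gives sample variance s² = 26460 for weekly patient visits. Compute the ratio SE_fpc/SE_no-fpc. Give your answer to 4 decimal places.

0.9397

f = n/N = 4614/39461 = 0.11692557.
SE_no-fpc = √(s²/n) = 2.3947276; SE_fpc = √((1−f)s²/n) = 2.2503744.
Ratio = √(1−f) = 0.93972040.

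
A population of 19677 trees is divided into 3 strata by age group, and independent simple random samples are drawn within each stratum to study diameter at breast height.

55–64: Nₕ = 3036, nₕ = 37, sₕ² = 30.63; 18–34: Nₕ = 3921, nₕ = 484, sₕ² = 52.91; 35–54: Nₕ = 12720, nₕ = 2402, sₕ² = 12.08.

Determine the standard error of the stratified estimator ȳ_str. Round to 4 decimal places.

Var(ȳ_str) = Σₕ Wₕ²(1 − fₕ)sₕ²/nₕ with Wₕ = Nₕ/N, N = 19677.
55–64: Wₕ = 0.15429181; term = 0.15429181²·(1 − 0.01218709)·30.63/37 = 0.019467301.
18–34: Wₕ = 0.19926818; term = 0.19926818²·(1 − 0.12343790)·52.91/484 = 0.003804968.
35–54: Wₕ = 0.64644001; term = 0.64644001²·(1 − 0.18883648)·12.08/2402 = 0.0017047425.
Sum = 0.024977012.
SE = √(0.024977012) = 0.1580.

0.1580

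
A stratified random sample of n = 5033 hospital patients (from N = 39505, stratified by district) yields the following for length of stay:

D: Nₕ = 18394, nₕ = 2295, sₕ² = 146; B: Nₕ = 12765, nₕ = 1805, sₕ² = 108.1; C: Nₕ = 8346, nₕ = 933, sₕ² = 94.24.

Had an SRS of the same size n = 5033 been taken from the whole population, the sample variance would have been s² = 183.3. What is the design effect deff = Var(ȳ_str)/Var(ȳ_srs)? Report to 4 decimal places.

Var(ȳ_str) = Σ Wₕ²(1−fₕ)sₕ²/nₕ with Wₕ = Nₕ/39505:
  D: (18394/39505)²·(1−2295/18394)·146/2295 = 0.012070941
  B: (12765/39505)²·(1−1805/12765)·108.1/1805 = 0.0053687815
  C: (8346/39505)²·(1−933/8346)·94.24/933 = 0.0040042564
  → Var(ȳ_str) = 0.021443979.
Var(ȳ_srs) = (1 − 5033/39505)·183.3/5033 = 0.031779711.
deff = 0.021443979 / 0.031779711 = 0.6748.

0.6748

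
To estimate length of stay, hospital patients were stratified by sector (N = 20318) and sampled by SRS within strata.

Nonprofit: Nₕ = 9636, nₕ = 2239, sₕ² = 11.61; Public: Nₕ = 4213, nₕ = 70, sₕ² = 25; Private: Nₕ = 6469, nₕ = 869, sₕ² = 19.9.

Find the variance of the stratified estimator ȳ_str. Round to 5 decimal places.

Var(ȳ_str) = Σₕ Wₕ²(1 − fₕ)sₕ²/nₕ with Wₕ = Nₕ/N, N = 20318.
Nonprofit: Wₕ = 0.47425928; term = 0.47425928²·(1 − 0.23235782)·11.61/2239 = 8.9530008 × 10^-4.
Public: Wₕ = 0.20735309; term = 0.20735309²·(1 − 0.01661524)·25/70 = 0.01510033.
Private: Wₕ = 0.31838764; term = 0.31838764²·(1 − 0.13433297)·19.9/869 = 0.0020095396.
Sum = 0.01800517.

0.01801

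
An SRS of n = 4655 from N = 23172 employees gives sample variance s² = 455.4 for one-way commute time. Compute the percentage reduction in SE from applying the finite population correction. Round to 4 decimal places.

f = n/N = 4655/23172 = 0.20088900.
SE_no-fpc = √(s²/n) = 0.31277834; SE_fpc = √((1−f)s²/n) = 0.27960197.
Ratio = √(1−f) = 0.89393008. Reduction = 100·(1 − 0.89393008) = 10.6070%.

10.6070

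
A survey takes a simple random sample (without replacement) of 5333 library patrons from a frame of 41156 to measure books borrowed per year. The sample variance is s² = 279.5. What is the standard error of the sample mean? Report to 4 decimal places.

0.2136

Under SRS without replacement, Var(ȳ) = (1 − f)·s²/n with f = n/N = 5333/41156 = 0.12958013.
Var(ȳ) = (1 − 0.12958013)·279.5/5333 = 0.87041987·0.052409526 = 0.045618292.
SE(ȳ) = √(0.045618292) = 0.2136.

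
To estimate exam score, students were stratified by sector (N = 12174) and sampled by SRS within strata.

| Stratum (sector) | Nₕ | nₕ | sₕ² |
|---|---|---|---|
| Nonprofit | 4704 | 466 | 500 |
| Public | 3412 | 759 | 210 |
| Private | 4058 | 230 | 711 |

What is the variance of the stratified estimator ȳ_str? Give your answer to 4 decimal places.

0.4852

Var(ȳ_str) = Σₕ Wₕ²(1 − fₕ)sₕ²/nₕ with Wₕ = Nₕ/N, N = 12174.
Nonprofit: Wₕ = 0.38639724; term = 0.38639724²·(1 − 0.09906463)·500/466 = 0.14432639.
Public: Wₕ = 0.28026943; term = 0.28026943²·(1 − 0.22245018)·210/759 = 0.016898852.
Private: Wₕ = 0.33333333; term = 0.33333333²·(1 − 0.05667817)·711/230 = 0.32401054.
Sum = 0.48523578.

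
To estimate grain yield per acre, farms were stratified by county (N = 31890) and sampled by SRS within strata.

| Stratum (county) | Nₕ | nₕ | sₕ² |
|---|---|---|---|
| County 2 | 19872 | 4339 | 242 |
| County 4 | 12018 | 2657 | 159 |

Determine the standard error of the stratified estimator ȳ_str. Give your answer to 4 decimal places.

Var(ȳ_str) = Σₕ Wₕ²(1 − fₕ)sₕ²/nₕ with Wₕ = Nₕ/N, N = 31890.
County 2: Wₕ = 0.62314205; term = 0.62314205²·(1 − 0.21834742)·242/4339 = 0.01692831.
County 4: Wₕ = 0.37685795; term = 0.37685795²·(1 − 0.22108504)·159/2657 = 0.0066198931.
Sum = 0.023548203.
SE = √(0.023548203) = 0.1535.

0.1535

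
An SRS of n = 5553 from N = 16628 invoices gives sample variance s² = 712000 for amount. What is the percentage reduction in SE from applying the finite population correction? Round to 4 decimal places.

18.3884

f = n/N = 5553/16628 = 0.33395478.
SE_no-fpc = √(s²/n) = 11.323382; SE_fpc = √((1−f)s²/n) = 9.2411926.
Ratio = √(1−f) = 0.81611594. Reduction = 100·(1 − 0.81611594) = 18.3884%.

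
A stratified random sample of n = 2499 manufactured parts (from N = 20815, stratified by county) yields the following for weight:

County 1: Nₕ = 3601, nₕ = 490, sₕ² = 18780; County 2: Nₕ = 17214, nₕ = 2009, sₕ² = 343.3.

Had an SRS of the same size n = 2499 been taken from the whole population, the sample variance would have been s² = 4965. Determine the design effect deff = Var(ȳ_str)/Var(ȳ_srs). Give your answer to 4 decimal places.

0.6259

Var(ȳ_str) = Σ Wₕ²(1−fₕ)sₕ²/nₕ with Wₕ = Nₕ/20815:
  County 1: (3601/20815)²·(1−490/3601)·18780/490 = 0.99099123
  County 2: (17214/20815)²·(1−2009/17214)·343.3/2009 = 0.10323079
  → Var(ȳ_str) = 1.094222.
Var(ȳ_srs) = (1 − 2499/20815)·4965/2499 = 1.7482648.
deff = 1.094222 / 1.7482648 = 0.6259.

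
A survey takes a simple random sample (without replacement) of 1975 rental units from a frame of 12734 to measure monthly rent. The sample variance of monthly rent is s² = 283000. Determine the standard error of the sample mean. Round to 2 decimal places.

Under SRS without replacement, Var(ȳ) = (1 − f)·s²/n with f = n/N = 1975/12734 = 0.15509659.
Var(ȳ) = (1 − 0.15509659)·283000/1975 = 0.84490341·143.29114 = 121.06717.
SE(ȳ) = √(121.06717) = 11.00.

11.00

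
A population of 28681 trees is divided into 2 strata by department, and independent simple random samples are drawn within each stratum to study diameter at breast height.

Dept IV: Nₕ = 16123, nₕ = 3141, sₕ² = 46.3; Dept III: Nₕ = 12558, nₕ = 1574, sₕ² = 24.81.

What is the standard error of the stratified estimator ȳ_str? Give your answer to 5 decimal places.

0.07996

Var(ȳ_str) = Σₕ Wₕ²(1 − fₕ)sₕ²/nₕ with Wₕ = Nₕ/N, N = 28681.
Dept IV: Wₕ = 0.56214916; term = 0.56214916²·(1 − 0.19481486)·46.3/3141 = 0.0037506966.
Dept III: Wₕ = 0.43785084; term = 0.43785084²·(1 − 0.12533843)·24.81/1574 = 0.0026431053.
Sum = 0.0063938019.
SE = √(0.0063938019) = 0.07996.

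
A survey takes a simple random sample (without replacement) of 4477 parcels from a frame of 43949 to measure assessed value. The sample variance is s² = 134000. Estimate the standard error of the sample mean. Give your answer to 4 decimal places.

5.1848

Under SRS without replacement, Var(ȳ) = (1 − f)·s²/n with f = n/N = 4477/43949 = 0.10186807.
Var(ȳ) = (1 − 0.10186807)·134000/4477 = 0.89813193·29.930757 = 26.881769.
SE(ȳ) = √(26.881769) = 5.1848.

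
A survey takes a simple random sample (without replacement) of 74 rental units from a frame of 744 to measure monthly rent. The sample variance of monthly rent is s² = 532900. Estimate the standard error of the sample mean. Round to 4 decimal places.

80.5300

Under SRS without replacement, Var(ȳ) = (1 − f)·s²/n with f = n/N = 74/744 = 0.09946237.
Var(ȳ) = (1 − 0.09946237)·532900/74 = 0.90053763·7201.3514 = 6485.0879.
SE(ȳ) = √(6485.0879) = 80.5300.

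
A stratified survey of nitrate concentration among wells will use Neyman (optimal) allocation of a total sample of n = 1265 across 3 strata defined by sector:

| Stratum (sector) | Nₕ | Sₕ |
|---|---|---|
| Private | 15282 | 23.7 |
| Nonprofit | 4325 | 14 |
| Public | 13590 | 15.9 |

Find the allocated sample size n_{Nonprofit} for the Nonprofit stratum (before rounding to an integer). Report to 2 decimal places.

Neyman allocation: nₕ = n·NₕSₕ / Σⱼ NⱼSⱼ.
Σ NⱼSⱼ = 15282·23.7 + 4325·14 + 13590·15.9 = 638814.4.
n_{Nonprofit} = 1265·4325·14 / 638814.4 = 119.90.

119.90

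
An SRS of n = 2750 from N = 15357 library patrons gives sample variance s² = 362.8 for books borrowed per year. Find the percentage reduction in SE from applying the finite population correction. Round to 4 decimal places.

f = n/N = 2750/15357 = 0.17907143.
SE_no-fpc = √(s²/n) = 0.36321794; SE_fpc = √((1−f)s²/n) = 0.32909401.
Ratio = √(1−f) = 0.90605108. Reduction = 100·(1 − 0.90605108) = 9.3949%.

9.3949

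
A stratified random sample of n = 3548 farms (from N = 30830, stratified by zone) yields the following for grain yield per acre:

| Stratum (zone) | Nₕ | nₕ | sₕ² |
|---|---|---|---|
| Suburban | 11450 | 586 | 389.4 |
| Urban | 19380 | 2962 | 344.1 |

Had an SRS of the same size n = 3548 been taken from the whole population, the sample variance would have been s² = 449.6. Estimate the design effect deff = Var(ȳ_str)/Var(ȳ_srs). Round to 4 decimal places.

Var(ȳ_str) = Σ Wₕ²(1−fₕ)sₕ²/nₕ with Wₕ = Nₕ/30830:
  Suburban: (11450/30830)²·(1−586/11450)·389.4/586 = 0.086965405
  Urban: (19380/30830)²·(1−2962/19380)·344.1/2962 = 0.038888984
  → Var(ȳ_str) = 0.12585439.
Var(ȳ_srs) = (1 − 3548/30830)·449.6/3548 = 0.11213608.
deff = 0.12585439 / 0.11213608 = 1.1223.

1.1223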